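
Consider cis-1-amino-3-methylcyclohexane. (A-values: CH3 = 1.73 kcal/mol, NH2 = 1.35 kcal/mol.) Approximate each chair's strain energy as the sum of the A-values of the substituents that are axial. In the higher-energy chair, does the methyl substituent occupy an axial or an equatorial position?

C1 and C3 have the same parity, so for the cis isomer the two substituents are e,e in one chair and a,a in the other.
Chair I (methyl axial, amino axial): E = 3.08 kcal/mol.
Chair II (methyl equatorial, amino equatorial): E = 0.00 kcal/mol.
Chair I is the less stable (higher-energy) conformer, and in that chair the methyl group is axial.

axial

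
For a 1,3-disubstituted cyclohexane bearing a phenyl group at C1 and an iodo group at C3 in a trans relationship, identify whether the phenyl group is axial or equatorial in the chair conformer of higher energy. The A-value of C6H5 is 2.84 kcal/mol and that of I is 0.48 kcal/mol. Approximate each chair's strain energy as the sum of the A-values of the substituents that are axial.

C1 and C3 have the same parity, so for the trans isomer the two substituents are one axial and one equatorial in each chair.
Chair I (phenyl axial, iodo equatorial): E = 2.84 kcal/mol.
Chair II (phenyl equatorial, iodo axial): E = 0.48 kcal/mol.
Chair I is the less stable (higher-energy) conformer, and in that chair the phenyl group is axial.

axial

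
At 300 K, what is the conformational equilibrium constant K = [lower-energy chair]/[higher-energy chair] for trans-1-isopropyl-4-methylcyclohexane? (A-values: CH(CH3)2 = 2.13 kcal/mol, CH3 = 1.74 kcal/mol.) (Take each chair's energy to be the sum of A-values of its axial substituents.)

C1 and C4 have opposite parity, so for the trans isomer the two substituents are e,e in one chair and a,a in the other.
Chair I (isopropyl axial, methyl axial): E = 3.87 kcal/mol; chair II (isopropyl equatorial, methyl equatorial): E = 0.00 kcal/mol.
ΔG = 3.87 kcal/mol between the two chairs.
K = exp(ΔG/RT) with R = 1.987×10⁻³ kcal mol⁻¹ K⁻¹ and T = 300 K gives K ≈ 660.

K ≈ 660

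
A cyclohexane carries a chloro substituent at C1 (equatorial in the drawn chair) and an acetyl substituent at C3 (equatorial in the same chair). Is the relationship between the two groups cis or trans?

C1 and C3 have the same parity, so their axial bonds point in the same direction.
With same-parity carbons, two substituents on the same face are both axial or both equatorial; opposite faces give one of each.
Here the groups are equatorial/equatorial → same face → cis.

cis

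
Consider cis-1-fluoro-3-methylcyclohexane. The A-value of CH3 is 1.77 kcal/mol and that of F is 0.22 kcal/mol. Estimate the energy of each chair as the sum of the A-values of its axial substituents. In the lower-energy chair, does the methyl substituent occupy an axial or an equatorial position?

C1 and C3 have the same parity, so for the cis isomer the two substituents are e,e in one chair and a,a in the other.
Chair I (methyl axial, fluoro axial): E = 1.99 kcal/mol.
Chair II (methyl equatorial, fluoro equatorial): E = 0.00 kcal/mol.
Chair II is the more stable (lower-energy) conformer, and in that chair the methyl group is equatorial.

equatorial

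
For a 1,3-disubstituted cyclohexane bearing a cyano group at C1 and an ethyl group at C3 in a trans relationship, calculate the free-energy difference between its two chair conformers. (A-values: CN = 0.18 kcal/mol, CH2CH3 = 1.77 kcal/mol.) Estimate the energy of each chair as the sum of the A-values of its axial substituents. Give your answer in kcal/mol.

1.59 kcal/mol

C1 and C3 have the same parity, so for the trans isomer the two substituents are one axial and one equatorial in each chair.
Chair I (cyano axial, ethyl equatorial): E = 0.18 kcal/mol.
Chair II (cyano equatorial, ethyl axial): E = 1.77 kcal/mol.
ΔE = 1.77 − 0.18 = 1.59 kcal/mol; chair I is more stable.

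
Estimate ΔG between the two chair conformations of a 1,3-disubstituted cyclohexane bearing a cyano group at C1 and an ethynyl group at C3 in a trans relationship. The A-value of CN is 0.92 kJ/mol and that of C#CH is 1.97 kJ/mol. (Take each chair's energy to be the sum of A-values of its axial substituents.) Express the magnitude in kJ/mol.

C1 and C3 have the same parity, so for the trans isomer the two substituents are one axial and one equatorial in each chair.
Chair I (cyano axial, ethynyl equatorial): E = 0.92 kJ/mol.
Chair II (cyano equatorial, ethynyl axial): E = 1.97 kJ/mol.
ΔE = 1.97 − 0.92 = 1.05 kJ/mol; chair I is more stable.

1.05 kJ/mol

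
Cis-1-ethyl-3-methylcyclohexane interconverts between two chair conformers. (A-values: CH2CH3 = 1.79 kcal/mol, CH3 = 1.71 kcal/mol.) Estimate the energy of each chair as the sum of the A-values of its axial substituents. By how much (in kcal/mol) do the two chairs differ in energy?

3.50 kcal/mol

C1 and C3 have the same parity, so for the cis isomer the two substituents are e,e in one chair and a,a in the other.
Chair I (ethyl axial, methyl axial): E = 3.50 kcal/mol.
Chair II (ethyl equatorial, methyl equatorial): E = 0.00 kcal/mol.
ΔE = 3.50 − 0.00 = 3.50 kcal/mol; chair II is more stable.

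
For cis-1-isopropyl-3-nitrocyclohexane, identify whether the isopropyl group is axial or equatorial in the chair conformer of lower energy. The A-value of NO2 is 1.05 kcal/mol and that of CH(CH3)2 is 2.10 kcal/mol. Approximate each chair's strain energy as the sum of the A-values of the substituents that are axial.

equatorial

C1 and C3 have the same parity, so for the cis isomer the two substituents are e,e in one chair and a,a in the other.
Chair I (nitro axial, isopropyl axial): E = 3.15 kcal/mol.
Chair II (nitro equatorial, isopropyl equatorial): E = 0.00 kcal/mol.
Chair II is the more stable (lower-energy) conformer, and in that chair the isopropyl group is equatorial.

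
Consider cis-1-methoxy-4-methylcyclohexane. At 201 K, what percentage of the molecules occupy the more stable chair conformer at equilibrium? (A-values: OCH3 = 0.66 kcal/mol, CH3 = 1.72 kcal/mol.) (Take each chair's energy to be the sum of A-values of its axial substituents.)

C1 and C4 have opposite parity, so for the cis isomer the two substituents are one axial and one equatorial in each chair.
Chair I (methoxy axial, methyl equatorial): E = 0.66 kcal/mol; chair II (methoxy equatorial, methyl axial): E = 1.72 kcal/mol.
ΔG = 1.06 kcal/mol between the two chairs.
K = exp(ΔG/RT) with R = 1.987×10⁻³ kcal mol⁻¹ K⁻¹ and T = 201 K gives K ≈ 14.2.
Fraction in the lower-energy chair = K/(K+1) = 93.4%.

93.4%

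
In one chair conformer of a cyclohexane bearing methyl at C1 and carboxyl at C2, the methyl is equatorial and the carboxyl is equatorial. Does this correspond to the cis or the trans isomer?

C1 and C2 have opposite parity, so their axial bonds point in opposite directions.
With opposite-parity carbons, two substituents on the same face are one axial and one equatorial; opposite faces give both axial or both equatorial.
Here the groups are equatorial/equatorial → opposite face → trans.

trans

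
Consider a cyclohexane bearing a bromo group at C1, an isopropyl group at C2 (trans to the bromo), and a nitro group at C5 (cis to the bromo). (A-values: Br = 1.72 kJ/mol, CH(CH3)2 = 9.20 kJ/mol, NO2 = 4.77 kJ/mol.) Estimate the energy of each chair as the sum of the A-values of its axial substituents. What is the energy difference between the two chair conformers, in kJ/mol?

15.69 kJ/mol

Chair I (bromo axial, isopropyl axial, nitro axial): E = 15.69 kJ/mol.
Chair II (bromo equatorial, isopropyl equatorial, nitro equatorial): E = 0.00 kJ/mol.
ΔE = 15.69 − 0.00 = 15.69 kJ/mol; chair II is more stable.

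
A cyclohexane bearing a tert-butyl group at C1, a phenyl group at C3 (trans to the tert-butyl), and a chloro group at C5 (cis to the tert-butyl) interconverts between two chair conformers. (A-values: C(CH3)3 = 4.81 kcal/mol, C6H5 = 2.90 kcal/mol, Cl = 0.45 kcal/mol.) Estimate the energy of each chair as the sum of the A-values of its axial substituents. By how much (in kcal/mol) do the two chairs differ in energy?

2.36 kcal/mol

Chair I (tert-butyl axial, phenyl equatorial, chloro axial): E = 5.26 kcal/mol.
Chair II (tert-butyl equatorial, phenyl axial, chloro equatorial): E = 2.90 kcal/mol.
ΔE = 5.26 − 2.90 = 2.36 kcal/mol; chair II is more stable.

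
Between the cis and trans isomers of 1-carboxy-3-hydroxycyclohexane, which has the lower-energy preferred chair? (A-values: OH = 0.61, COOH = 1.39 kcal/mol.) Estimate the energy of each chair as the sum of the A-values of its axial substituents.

At 1,3 positions (parity same): cis → (e,e or a,a); trans → (a,e or e,a).
Best chair for cis: E = 0.00 kcal/mol; best chair for trans: E = 0.61 kcal/mol.
The cis isomer is lower by 0.61 kcal/mol.

cis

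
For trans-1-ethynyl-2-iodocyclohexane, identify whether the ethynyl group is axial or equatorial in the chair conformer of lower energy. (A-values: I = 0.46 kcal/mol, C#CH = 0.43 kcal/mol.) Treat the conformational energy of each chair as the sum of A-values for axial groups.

C1 and C2 have opposite parity, so for the trans isomer the two substituents are e,e in one chair and a,a in the other.
Chair I (iodo axial, ethynyl axial): E = 0.89 kcal/mol.
Chair II (iodo equatorial, ethynyl equatorial): E = 0.00 kcal/mol.
Chair II is the more stable (lower-energy) conformer, and in that chair the ethynyl group is equatorial.

equatorial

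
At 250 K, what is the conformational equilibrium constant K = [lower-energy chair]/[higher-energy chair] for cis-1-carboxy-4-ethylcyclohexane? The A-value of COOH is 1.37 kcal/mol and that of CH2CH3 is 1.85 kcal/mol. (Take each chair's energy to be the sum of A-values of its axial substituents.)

K ≈ 2.63

C1 and C4 have opposite parity, so for the cis isomer the two substituents are one axial and one equatorial in each chair.
Chair I (carboxyl axial, ethyl equatorial): E = 1.37 kcal/mol; chair II (carboxyl equatorial, ethyl axial): E = 1.85 kcal/mol.
ΔG = 0.48 kcal/mol between the two chairs.
K = exp(ΔG/RT) with R = 1.987×10⁻³ kcal mol⁻¹ K⁻¹ and T = 250 K gives K ≈ 2.63.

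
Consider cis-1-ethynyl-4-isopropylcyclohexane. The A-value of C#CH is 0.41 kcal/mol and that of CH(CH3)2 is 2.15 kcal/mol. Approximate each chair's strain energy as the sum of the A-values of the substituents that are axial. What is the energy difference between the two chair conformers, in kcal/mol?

C1 and C4 have opposite parity, so for the cis isomer the two substituents are one axial and one equatorial in each chair.
Chair I (ethynyl axial, isopropyl equatorial): E = 0.41 kcal/mol.
Chair II (ethynyl equatorial, isopropyl axial): E = 2.15 kcal/mol.
ΔE = 2.15 − 0.41 = 1.74 kcal/mol; chair I is more stable.

1.74 kcal/mol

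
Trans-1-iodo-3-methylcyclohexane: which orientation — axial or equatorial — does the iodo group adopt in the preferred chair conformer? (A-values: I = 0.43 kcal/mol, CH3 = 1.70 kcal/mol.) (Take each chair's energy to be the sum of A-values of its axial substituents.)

axial

C1 and C3 have the same parity, so for the trans isomer the two substituents are one axial and one equatorial in each chair.
Chair I (iodo axial, methyl equatorial): E = 0.43 kcal/mol.
Chair II (iodo equatorial, methyl axial): E = 1.70 kcal/mol.
Chair I is the more stable (lower-energy) conformer, and in that chair the iodo group is axial.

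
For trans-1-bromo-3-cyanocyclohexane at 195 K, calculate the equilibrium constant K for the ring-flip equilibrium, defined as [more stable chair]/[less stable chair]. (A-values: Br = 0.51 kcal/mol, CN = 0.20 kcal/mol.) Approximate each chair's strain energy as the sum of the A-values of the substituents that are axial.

K ≈ 2.23

C1 and C3 have the same parity, so for the trans isomer the two substituents are one axial and one equatorial in each chair.
Chair I (bromo axial, cyano equatorial): E = 0.51 kcal/mol; chair II (bromo equatorial, cyano axial): E = 0.20 kcal/mol.
ΔG = 0.31 kcal/mol between the two chairs.
K = exp(ΔG/RT) with R = 1.987×10⁻³ kcal mol⁻¹ K⁻¹ and T = 195 K gives K ≈ 2.23.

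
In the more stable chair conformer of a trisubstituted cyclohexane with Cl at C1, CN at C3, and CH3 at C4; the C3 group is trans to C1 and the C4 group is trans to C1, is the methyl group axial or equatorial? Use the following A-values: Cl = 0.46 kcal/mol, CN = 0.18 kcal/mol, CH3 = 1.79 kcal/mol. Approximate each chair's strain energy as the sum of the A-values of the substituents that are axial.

equatorial

Chair I (chloro axial, cyano equatorial, methyl axial): E = 2.25 kcal/mol.
Chair II (chloro equatorial, cyano axial, methyl equatorial): E = 0.18 kcal/mol.
Chair II is the more stable (lower-energy) conformer, and in that chair the methyl group is equatorial.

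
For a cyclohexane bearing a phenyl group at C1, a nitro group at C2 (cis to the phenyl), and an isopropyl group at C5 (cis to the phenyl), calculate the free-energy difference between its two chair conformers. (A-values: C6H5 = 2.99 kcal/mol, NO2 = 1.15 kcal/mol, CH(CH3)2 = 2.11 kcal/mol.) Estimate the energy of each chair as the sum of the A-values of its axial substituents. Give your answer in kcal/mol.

Chair I (phenyl axial, nitro equatorial, isopropyl axial): E = 5.10 kcal/mol.
Chair II (phenyl equatorial, nitro axial, isopropyl equatorial): E = 1.15 kcal/mol.
ΔE = 5.10 − 1.15 = 3.95 kcal/mol; chair II is more stable.

3.95 kcal/mol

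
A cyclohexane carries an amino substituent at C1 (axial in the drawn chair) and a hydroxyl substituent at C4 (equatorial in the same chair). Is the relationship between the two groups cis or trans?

cis

C1 and C4 have opposite parity, so their axial bonds point in opposite directions.
With opposite-parity carbons, two substituents on the same face are one axial and one equatorial; opposite faces give both axial or both equatorial.
Here the groups are axial/equatorial → same face → cis.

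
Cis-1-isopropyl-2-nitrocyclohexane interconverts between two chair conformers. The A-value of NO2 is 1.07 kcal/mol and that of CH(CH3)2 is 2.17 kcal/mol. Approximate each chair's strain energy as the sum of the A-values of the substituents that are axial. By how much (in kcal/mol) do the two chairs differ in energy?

1.10 kcal/mol

C1 and C2 have opposite parity, so for the cis isomer the two substituents are one axial and one equatorial in each chair.
Chair I (nitro axial, isopropyl equatorial): E = 1.07 kcal/mol.
Chair II (nitro equatorial, isopropyl axial): E = 2.17 kcal/mol.
ΔE = 2.17 − 1.07 = 1.10 kcal/mol; chair I is more stable.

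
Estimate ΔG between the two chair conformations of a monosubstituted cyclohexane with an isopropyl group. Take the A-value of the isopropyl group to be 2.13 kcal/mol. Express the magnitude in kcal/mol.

2.13 kcal/mol

A monosubstituted cyclohexane has one chair with the isopropyl group axial (E = A = 2.13 kcal/mol) and one with it equatorial (E = 0).
ΔE = 2.13 − 0 = 2.13 kcal/mol.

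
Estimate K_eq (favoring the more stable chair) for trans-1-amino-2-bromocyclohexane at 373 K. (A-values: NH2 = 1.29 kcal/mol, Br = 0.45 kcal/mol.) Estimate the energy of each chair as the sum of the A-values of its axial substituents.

K ≈ 10.5

C1 and C2 have opposite parity, so for the trans isomer the two substituents are e,e in one chair and a,a in the other.
Chair I (amino axial, bromo axial): E = 1.74 kcal/mol; chair II (amino equatorial, bromo equatorial): E = 0.00 kcal/mol.
ΔG = 1.74 kcal/mol between the two chairs.
K = exp(ΔG/RT) with R = 1.987×10⁻³ kcal mol⁻¹ K⁻¹ and T = 373 K gives K ≈ 10.5.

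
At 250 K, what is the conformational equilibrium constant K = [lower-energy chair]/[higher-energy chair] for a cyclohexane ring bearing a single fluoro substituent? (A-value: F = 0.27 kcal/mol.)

K ≈ 1.72

One chair has the fluoro group axial (E = 0.27 kcal/mol) and the other has it equatorial (E = 0).
ΔG = 0.27 kcal/mol between the two chairs.
K = exp(ΔG/RT) with R = 1.987×10⁻³ kcal mol⁻¹ K⁻¹ and T = 250 K gives K ≈ 1.72.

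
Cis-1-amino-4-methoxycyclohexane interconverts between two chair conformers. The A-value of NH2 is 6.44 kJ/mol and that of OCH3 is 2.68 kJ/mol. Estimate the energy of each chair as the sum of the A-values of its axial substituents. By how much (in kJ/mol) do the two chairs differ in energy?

3.76 kJ/mol

C1 and C4 have opposite parity, so for the cis isomer the two substituents are one axial and one equatorial in each chair.
Chair I (amino axial, methoxy equatorial): E = 6.44 kJ/mol.
Chair II (amino equatorial, methoxy axial): E = 2.68 kJ/mol.
ΔE = 6.44 − 2.68 = 3.76 kJ/mol; chair II is more stable.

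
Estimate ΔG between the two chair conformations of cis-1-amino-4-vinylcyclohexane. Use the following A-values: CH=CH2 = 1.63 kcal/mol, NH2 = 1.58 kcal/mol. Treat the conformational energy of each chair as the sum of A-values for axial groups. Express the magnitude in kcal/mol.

0.05 kcal/mol

C1 and C4 have opposite parity, so for the cis isomer the two substituents are one axial and one equatorial in each chair.
Chair I (vinyl axial, amino equatorial): E = 1.63 kcal/mol.
Chair II (vinyl equatorial, amino axial): E = 1.58 kcal/mol.
ΔE = 1.63 − 1.58 = 0.05 kcal/mol; chair II is more stable.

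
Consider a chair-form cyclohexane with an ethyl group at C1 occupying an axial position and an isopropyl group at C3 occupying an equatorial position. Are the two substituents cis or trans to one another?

trans

C1 and C3 have the same parity, so their axial bonds point in the same direction.
With same-parity carbons, two substituents on the same face are both axial or both equatorial; opposite faces give one of each.
Here the groups are axial/equatorial → opposite face → trans.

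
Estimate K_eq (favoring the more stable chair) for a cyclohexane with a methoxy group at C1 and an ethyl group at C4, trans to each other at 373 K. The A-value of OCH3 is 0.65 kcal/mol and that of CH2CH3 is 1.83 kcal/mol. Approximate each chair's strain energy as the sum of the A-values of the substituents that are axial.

K ≈ 28.4

C1 and C4 have opposite parity, so for the trans isomer the two substituents are e,e in one chair and a,a in the other.
Chair I (methoxy axial, ethyl axial): E = 2.48 kcal/mol; chair II (methoxy equatorial, ethyl equatorial): E = 0.00 kcal/mol.
ΔG = 2.48 kcal/mol between the two chairs.
K = exp(ΔG/RT) with R = 1.987×10⁻³ kcal mol⁻¹ K⁻¹ and T = 373 K gives K ≈ 28.4.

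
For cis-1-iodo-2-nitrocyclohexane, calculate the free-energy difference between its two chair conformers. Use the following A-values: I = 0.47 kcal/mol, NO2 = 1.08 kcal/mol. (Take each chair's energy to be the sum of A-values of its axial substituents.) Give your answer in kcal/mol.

0.61 kcal/mol

C1 and C2 have opposite parity, so for the cis isomer the two substituents are one axial and one equatorial in each chair.
Chair I (iodo axial, nitro equatorial): E = 0.47 kcal/mol.
Chair II (iodo equatorial, nitro axial): E = 1.08 kcal/mol.
ΔE = 1.08 − 0.47 = 0.61 kcal/mol; chair I is more stable.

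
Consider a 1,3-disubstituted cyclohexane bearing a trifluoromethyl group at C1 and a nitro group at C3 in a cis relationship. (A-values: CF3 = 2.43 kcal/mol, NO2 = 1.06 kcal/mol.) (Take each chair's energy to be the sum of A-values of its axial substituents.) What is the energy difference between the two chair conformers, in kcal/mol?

3.49 kcal/mol

C1 and C3 have the same parity, so for the cis isomer the two substituents are e,e in one chair and a,a in the other.
Chair I (trifluoromethyl axial, nitro axial): E = 3.49 kcal/mol.
Chair II (trifluoromethyl equatorial, nitro equatorial): E = 0.00 kcal/mol.
ΔE = 3.49 − 0.00 = 3.49 kcal/mol; chair II is more stable.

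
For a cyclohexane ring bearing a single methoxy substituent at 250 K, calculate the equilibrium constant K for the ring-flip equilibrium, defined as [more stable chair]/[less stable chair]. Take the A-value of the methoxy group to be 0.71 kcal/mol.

One chair has the methoxy group axial (E = 0.71 kcal/mol) and the other has it equatorial (E = 0).
ΔG = 0.71 kcal/mol between the two chairs.
K = exp(ΔG/RT) with R = 1.987×10⁻³ kcal mol⁻¹ K⁻¹ and T = 250 K gives K ≈ 4.18.

K ≈ 4.18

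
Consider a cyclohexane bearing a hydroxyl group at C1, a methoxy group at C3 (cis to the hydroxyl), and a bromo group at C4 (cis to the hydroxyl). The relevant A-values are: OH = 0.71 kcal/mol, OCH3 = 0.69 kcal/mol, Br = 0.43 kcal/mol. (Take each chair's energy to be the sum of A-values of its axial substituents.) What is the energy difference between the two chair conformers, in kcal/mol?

0.97 kcal/mol

Chair I (hydroxyl axial, methoxy axial, bromo equatorial): E = 1.40 kcal/mol.
Chair II (hydroxyl equatorial, methoxy equatorial, bromo axial): E = 0.43 kcal/mol.
ΔE = 1.40 − 0.43 = 0.97 kcal/mol; chair II is more stable.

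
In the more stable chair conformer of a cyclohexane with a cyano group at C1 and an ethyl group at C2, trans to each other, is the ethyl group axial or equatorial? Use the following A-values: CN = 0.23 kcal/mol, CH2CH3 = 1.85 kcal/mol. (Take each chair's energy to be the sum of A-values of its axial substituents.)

C1 and C2 have opposite parity, so for the trans isomer the two substituents are e,e in one chair and a,a in the other.
Chair I (cyano axial, ethyl axial): E = 2.08 kcal/mol.
Chair II (cyano equatorial, ethyl equatorial): E = 0.00 kcal/mol.
Chair II is the more stable (lower-energy) conformer, and in that chair the ethyl group is equatorial.

equatorial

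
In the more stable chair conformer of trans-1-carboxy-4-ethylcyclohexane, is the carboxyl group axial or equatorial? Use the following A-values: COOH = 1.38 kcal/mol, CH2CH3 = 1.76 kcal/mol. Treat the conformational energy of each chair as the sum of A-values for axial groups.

C1 and C4 have opposite parity, so for the trans isomer the two substituents are e,e in one chair and a,a in the other.
Chair I (carboxyl axial, ethyl axial): E = 3.14 kcal/mol.
Chair II (carboxyl equatorial, ethyl equatorial): E = 0.00 kcal/mol.
Chair II is the more stable (lower-energy) conformer, and in that chair the carboxyl group is equatorial.

equatorial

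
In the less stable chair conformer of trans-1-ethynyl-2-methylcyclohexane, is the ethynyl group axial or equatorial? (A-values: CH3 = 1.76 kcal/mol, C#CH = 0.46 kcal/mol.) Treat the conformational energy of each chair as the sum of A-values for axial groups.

axial

C1 and C2 have opposite parity, so for the trans isomer the two substituents are e,e in one chair and a,a in the other.
Chair I (methyl axial, ethynyl axial): E = 2.22 kcal/mol.
Chair II (methyl equatorial, ethynyl equatorial): E = 0.00 kcal/mol.
Chair I is the less stable (higher-energy) conformer, and in that chair the ethynyl group is axial.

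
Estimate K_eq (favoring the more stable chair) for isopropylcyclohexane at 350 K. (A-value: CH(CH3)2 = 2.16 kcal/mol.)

K ≈ 22.3

One chair has the isopropyl group axial (E = 2.16 kcal/mol) and the other has it equatorial (E = 0).
ΔG = 2.16 kcal/mol between the two chairs.
K = exp(ΔG/RT) with R = 1.987×10⁻³ kcal mol⁻¹ K⁻¹ and T = 350 K gives K ≈ 22.3.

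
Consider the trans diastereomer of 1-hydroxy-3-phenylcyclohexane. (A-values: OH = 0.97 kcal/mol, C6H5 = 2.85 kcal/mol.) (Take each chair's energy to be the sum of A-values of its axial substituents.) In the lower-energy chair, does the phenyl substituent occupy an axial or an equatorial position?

equatorial

C1 and C3 have the same parity, so for the trans isomer the two substituents are one axial and one equatorial in each chair.
Chair I (hydroxyl axial, phenyl equatorial): E = 0.97 kcal/mol.
Chair II (hydroxyl equatorial, phenyl axial): E = 2.85 kcal/mol.
Chair I is the more stable (lower-energy) conformer, and in that chair the phenyl group is equatorial.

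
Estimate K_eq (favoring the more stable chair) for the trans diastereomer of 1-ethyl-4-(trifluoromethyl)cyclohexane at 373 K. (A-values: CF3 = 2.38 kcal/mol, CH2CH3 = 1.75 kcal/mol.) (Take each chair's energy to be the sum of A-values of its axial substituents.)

C1 and C4 have opposite parity, so for the trans isomer the two substituents are e,e in one chair and a,a in the other.
Chair I (trifluoromethyl axial, ethyl axial): E = 4.13 kcal/mol; chair II (trifluoromethyl equatorial, ethyl equatorial): E = 0.00 kcal/mol.
ΔG = 4.13 kcal/mol between the two chairs.
K = exp(ΔG/RT) with R = 1.987×10⁻³ kcal mol⁻¹ K⁻¹ and T = 373 K gives K ≈ 263.

K ≈ 263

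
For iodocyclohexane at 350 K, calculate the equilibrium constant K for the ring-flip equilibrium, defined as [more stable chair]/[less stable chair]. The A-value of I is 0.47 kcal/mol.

K ≈ 1.97

One chair has the iodo group axial (E = 0.47 kcal/mol) and the other has it equatorial (E = 0).
ΔG = 0.47 kcal/mol between the two chairs.
K = exp(ΔG/RT) with R = 1.987×10⁻³ kcal mol⁻¹ K⁻¹ and T = 350 K gives K ≈ 1.97.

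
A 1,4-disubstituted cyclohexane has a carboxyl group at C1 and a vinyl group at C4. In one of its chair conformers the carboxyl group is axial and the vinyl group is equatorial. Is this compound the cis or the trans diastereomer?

cis

C1 and C4 have opposite parity, so their axial bonds point in opposite directions.
With opposite-parity carbons, two substituents on the same face are one axial and one equatorial; opposite faces give both axial or both equatorial.
Here the groups are axial/equatorial → same face → cis.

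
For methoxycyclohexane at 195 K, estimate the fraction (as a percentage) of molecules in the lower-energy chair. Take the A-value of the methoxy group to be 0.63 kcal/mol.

One chair has the methoxy group axial (E = 0.63 kcal/mol) and the other has it equatorial (E = 0).
ΔG = 0.63 kcal/mol between the two chairs.
K = exp(ΔG/RT) with R = 1.987×10⁻³ kcal mol⁻¹ K⁻¹ and T = 195 K gives K ≈ 5.08.
Fraction in the lower-energy chair = K/(K+1) = 83.6%.

83.6%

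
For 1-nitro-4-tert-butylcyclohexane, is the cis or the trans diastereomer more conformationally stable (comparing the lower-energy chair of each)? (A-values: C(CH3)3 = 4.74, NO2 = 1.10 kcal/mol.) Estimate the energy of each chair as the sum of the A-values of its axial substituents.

trans

At 1,4 positions (parity opposite): cis → (a,e or e,a); trans → (e,e or a,a).
Best chair for cis: E = 1.10 kcal/mol; best chair for trans: E = 0.00 kcal/mol.
The trans isomer is lower by 1.10 kcal/mol.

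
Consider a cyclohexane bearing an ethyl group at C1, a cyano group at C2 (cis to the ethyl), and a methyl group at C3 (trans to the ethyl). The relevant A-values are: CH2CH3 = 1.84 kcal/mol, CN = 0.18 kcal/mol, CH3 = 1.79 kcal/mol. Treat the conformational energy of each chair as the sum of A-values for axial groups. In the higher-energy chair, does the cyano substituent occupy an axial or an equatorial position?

Chair I (ethyl axial, cyano equatorial, methyl equatorial): E = 1.84 kcal/mol.
Chair II (ethyl equatorial, cyano axial, methyl axial): E = 1.97 kcal/mol.
Chair II is the less stable (higher-energy) conformer, and in that chair the cyano group is axial.

axial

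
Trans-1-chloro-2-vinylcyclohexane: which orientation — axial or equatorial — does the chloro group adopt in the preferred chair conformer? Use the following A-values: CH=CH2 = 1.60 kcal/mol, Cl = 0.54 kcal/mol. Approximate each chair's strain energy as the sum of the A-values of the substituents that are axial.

C1 and C2 have opposite parity, so for the trans isomer the two substituents are e,e in one chair and a,a in the other.
Chair I (vinyl axial, chloro axial): E = 2.14 kcal/mol.
Chair II (vinyl equatorial, chloro equatorial): E = 0.00 kcal/mol.
Chair II is the more stable (lower-energy) conformer, and in that chair the chloro group is equatorial.

equatorial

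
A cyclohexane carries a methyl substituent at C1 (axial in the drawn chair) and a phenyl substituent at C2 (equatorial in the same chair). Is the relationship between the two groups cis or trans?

cis

C1 and C2 have opposite parity, so their axial bonds point in opposite directions.
With opposite-parity carbons, two substituents on the same face are one axial and one equatorial; opposite faces give both axial or both equatorial.
Here the groups are axial/equatorial → same face → cis.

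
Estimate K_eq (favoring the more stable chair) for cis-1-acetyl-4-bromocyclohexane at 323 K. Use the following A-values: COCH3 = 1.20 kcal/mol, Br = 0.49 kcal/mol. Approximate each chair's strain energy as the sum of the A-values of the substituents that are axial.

C1 and C4 have opposite parity, so for the cis isomer the two substituents are one axial and one equatorial in each chair.
Chair I (acetyl axial, bromo equatorial): E = 1.20 kcal/mol; chair II (acetyl equatorial, bromo axial): E = 0.49 kcal/mol.
ΔG = 0.71 kcal/mol between the two chairs.
K = exp(ΔG/RT) with R = 1.987×10⁻³ kcal mol⁻¹ K⁻¹ and T = 323 K gives K ≈ 3.02.

K ≈ 3.02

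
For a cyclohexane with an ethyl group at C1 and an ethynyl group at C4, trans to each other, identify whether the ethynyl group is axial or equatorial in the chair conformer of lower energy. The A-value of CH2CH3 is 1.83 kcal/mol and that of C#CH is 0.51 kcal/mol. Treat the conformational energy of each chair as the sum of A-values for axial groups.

C1 and C4 have opposite parity, so for the trans isomer the two substituents are e,e in one chair and a,a in the other.
Chair I (ethyl axial, ethynyl axial): E = 2.34 kcal/mol.
Chair II (ethyl equatorial, ethynyl equatorial): E = 0.00 kcal/mol.
Chair II is the more stable (lower-energy) conformer, and in that chair the ethynyl group is equatorial.

equatorial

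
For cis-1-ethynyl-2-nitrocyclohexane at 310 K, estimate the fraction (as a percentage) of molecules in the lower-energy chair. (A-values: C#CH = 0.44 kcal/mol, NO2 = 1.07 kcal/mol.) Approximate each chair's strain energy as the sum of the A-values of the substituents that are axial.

C1 and C2 have opposite parity, so for the cis isomer the two substituents are one axial and one equatorial in each chair.
Chair I (ethynyl axial, nitro equatorial): E = 0.44 kcal/mol; chair II (ethynyl equatorial, nitro axial): E = 1.07 kcal/mol.
ΔG = 0.63 kcal/mol between the two chairs.
K = exp(ΔG/RT) with R = 1.987×10⁻³ kcal mol⁻¹ K⁻¹ and T = 310 K gives K ≈ 2.78.
Fraction in the lower-energy chair = K/(K+1) = 73.6%.

73.6%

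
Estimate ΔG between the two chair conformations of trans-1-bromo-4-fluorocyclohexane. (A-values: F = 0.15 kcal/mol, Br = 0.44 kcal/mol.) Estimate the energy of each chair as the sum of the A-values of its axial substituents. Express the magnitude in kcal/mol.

C1 and C4 have opposite parity, so for the trans isomer the two substituents are e,e in one chair and a,a in the other.
Chair I (fluoro axial, bromo axial): E = 0.59 kcal/mol.
Chair II (fluoro equatorial, bromo equatorial): E = 0.00 kcal/mol.
ΔE = 0.59 − 0.00 = 0.59 kcal/mol; chair II is more stable.

0.59 kcal/mol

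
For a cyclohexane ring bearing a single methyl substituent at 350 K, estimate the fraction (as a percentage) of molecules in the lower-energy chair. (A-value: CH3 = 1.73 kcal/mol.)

92.3%

One chair has the methyl group axial (E = 1.73 kcal/mol) and the other has it equatorial (E = 0).
ΔG = 1.73 kcal/mol between the two chairs.
K = exp(ΔG/RT) with R = 1.987×10⁻³ kcal mol⁻¹ K⁻¹ and T = 350 K gives K ≈ 12.
Fraction in the lower-energy chair = K/(K+1) = 92.3%.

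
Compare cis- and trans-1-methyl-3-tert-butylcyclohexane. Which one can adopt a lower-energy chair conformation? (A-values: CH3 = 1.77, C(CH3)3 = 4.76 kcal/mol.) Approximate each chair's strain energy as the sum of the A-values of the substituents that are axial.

cis

At 1,3 positions (parity same): cis → (e,e or a,a); trans → (a,e or e,a).
Best chair for cis: E = 0.00 kcal/mol; best chair for trans: E = 1.77 kcal/mol.
The cis isomer is lower by 1.77 kcal/mol.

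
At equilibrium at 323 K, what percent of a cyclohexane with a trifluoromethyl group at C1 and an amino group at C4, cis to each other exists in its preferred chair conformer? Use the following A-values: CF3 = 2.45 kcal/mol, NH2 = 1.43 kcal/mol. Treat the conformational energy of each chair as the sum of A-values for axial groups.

83.1%

C1 and C4 have opposite parity, so for the cis isomer the two substituents are one axial and one equatorial in each chair.
Chair I (trifluoromethyl axial, amino equatorial): E = 2.45 kcal/mol; chair II (trifluoromethyl equatorial, amino axial): E = 1.43 kcal/mol.
ΔG = 1.02 kcal/mol between the two chairs.
K = exp(ΔG/RT) with R = 1.987×10⁻³ kcal mol⁻¹ K⁻¹ and T = 323 K gives K ≈ 4.9.
Fraction in the lower-energy chair = K/(K+1) = 83.1%.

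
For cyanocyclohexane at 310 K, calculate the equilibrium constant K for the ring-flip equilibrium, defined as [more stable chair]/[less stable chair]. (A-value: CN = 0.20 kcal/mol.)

K ≈ 1.38

One chair has the cyano group axial (E = 0.20 kcal/mol) and the other has it equatorial (E = 0).
ΔG = 0.20 kcal/mol between the two chairs.
K = exp(ΔG/RT) with R = 1.987×10⁻³ kcal mol⁻¹ K⁻¹ and T = 310 K gives K ≈ 1.38.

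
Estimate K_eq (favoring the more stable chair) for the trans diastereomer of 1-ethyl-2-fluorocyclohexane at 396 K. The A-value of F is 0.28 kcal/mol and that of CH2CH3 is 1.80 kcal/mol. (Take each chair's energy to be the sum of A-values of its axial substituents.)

C1 and C2 have opposite parity, so for the trans isomer the two substituents are e,e in one chair and a,a in the other.
Chair I (fluoro axial, ethyl axial): E = 2.08 kcal/mol; chair II (fluoro equatorial, ethyl equatorial): E = 0.00 kcal/mol.
ΔG = 2.08 kcal/mol between the two chairs.
K = exp(ΔG/RT) with R = 1.987×10⁻³ kcal mol⁻¹ K⁻¹ and T = 396 K gives K ≈ 14.1.

K ≈ 14.1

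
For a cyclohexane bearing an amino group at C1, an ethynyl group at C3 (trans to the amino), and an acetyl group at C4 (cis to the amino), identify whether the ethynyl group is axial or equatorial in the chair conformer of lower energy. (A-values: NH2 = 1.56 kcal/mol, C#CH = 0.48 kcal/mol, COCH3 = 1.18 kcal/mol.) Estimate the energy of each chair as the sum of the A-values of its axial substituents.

equatorial

Chair I (amino axial, ethynyl equatorial, acetyl equatorial): E = 1.56 kcal/mol.
Chair II (amino equatorial, ethynyl axial, acetyl axial): E = 1.66 kcal/mol.
Chair I is the more stable (lower-energy) conformer, and in that chair the ethynyl group is equatorial.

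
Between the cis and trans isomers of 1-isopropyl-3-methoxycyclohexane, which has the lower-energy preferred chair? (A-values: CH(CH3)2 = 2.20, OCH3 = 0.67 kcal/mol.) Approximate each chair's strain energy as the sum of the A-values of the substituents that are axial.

At 1,3 positions (parity same): cis → (e,e or a,a); trans → (a,e or e,a).
Best chair for cis: E = 0.00 kcal/mol; best chair for trans: E = 0.67 kcal/mol.
The cis isomer is lower by 0.67 kcal/mol.

cis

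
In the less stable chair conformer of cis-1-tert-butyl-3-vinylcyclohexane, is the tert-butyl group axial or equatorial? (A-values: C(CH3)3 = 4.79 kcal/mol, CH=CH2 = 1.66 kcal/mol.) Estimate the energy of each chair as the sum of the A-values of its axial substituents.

axial

C1 and C3 have the same parity, so for the cis isomer the two substituents are e,e in one chair and a,a in the other.
Chair I (tert-butyl axial, vinyl axial): E = 6.45 kcal/mol.
Chair II (tert-butyl equatorial, vinyl equatorial): E = 0.00 kcal/mol.
Chair I is the less stable (higher-energy) conformer, and in that chair the tert-butyl group is axial.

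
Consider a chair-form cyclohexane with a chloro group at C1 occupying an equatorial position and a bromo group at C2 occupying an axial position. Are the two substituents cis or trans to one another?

cis

C1 and C2 have opposite parity, so their axial bonds point in opposite directions.
With opposite-parity carbons, two substituents on the same face are one axial and one equatorial; opposite faces give both axial or both equatorial.
Here the groups are equatorial/axial → same face → cis.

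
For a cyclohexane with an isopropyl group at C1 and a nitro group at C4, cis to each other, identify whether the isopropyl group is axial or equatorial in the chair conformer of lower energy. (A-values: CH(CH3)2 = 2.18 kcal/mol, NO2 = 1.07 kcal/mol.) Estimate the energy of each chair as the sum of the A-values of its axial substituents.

C1 and C4 have opposite parity, so for the cis isomer the two substituents are one axial and one equatorial in each chair.
Chair I (isopropyl axial, nitro equatorial): E = 2.18 kcal/mol.
Chair II (isopropyl equatorial, nitro axial): E = 1.07 kcal/mol.
Chair II is the more stable (lower-energy) conformer, and in that chair the isopropyl group is equatorial.

equatorial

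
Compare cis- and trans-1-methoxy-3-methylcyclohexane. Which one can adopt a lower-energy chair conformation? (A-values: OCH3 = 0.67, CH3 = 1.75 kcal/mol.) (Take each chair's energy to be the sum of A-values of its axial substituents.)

At 1,3 positions (parity same): cis → (e,e or a,a); trans → (a,e or e,a).
Best chair for cis: E = 0.00 kcal/mol; best chair for trans: E = 0.67 kcal/mol.
The cis isomer is lower by 0.67 kcal/mol.

cis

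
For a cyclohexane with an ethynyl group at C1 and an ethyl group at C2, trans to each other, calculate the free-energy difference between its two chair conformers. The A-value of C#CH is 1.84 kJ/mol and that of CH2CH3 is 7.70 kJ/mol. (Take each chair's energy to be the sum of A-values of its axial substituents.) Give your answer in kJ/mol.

C1 and C2 have opposite parity, so for the trans isomer the two substituents are e,e in one chair and a,a in the other.
Chair I (ethynyl axial, ethyl axial): E = 9.54 kJ/mol.
Chair II (ethynyl equatorial, ethyl equatorial): E = 0.00 kJ/mol.
ΔE = 9.54 − 0.00 = 9.54 kJ/mol; chair II is more stable.

9.54 kJ/mol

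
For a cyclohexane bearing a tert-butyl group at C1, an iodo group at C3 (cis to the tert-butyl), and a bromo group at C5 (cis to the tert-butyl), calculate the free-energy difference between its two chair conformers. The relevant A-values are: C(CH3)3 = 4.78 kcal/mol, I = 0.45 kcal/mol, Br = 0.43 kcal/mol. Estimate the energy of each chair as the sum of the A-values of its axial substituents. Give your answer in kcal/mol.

Chair I (tert-butyl axial, iodo axial, bromo axial): E = 5.66 kcal/mol.
Chair II (tert-butyl equatorial, iodo equatorial, bromo equatorial): E = 0.00 kcal/mol.
ΔE = 5.66 − 0.00 = 5.66 kcal/mol; chair II is more stable.

5.66 kcal/mol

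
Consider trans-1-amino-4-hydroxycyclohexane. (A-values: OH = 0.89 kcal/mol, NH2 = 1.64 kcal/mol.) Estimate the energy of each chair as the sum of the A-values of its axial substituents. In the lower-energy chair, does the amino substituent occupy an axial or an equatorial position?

C1 and C4 have opposite parity, so for the trans isomer the two substituents are e,e in one chair and a,a in the other.
Chair I (hydroxyl axial, amino axial): E = 2.53 kcal/mol.
Chair II (hydroxyl equatorial, amino equatorial): E = 0.00 kcal/mol.
Chair II is the more stable (lower-energy) conformer, and in that chair the amino group is equatorial.

equatorial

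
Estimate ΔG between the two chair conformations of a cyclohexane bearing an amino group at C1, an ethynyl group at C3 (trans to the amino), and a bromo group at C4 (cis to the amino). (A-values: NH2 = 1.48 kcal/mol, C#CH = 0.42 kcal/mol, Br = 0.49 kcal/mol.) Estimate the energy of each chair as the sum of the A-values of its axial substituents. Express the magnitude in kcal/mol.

Chair I (amino axial, ethynyl equatorial, bromo equatorial): E = 1.48 kcal/mol.
Chair II (amino equatorial, ethynyl axial, bromo axial): E = 0.91 kcal/mol.
ΔE = 1.48 − 0.91 = 0.57 kcal/mol; chair II is more stable.

0.57 kcal/mol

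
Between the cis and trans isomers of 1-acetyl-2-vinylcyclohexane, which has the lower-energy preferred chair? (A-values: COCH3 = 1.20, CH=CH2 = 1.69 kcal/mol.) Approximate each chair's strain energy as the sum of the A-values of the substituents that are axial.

trans

At 1,2 positions (parity opposite): cis → (a,e or e,a); trans → (e,e or a,a).
Best chair for cis: E = 1.20 kcal/mol; best chair for trans: E = 0.00 kcal/mol.
The trans isomer is lower by 1.20 kcal/mol.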